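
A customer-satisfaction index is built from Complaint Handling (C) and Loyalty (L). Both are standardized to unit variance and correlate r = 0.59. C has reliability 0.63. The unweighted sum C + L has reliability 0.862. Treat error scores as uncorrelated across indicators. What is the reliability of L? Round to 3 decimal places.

0.931

Var(C+L) = 2 + 2·0.59 = 3.180.
True-score variance = ρ_C + ρ_L + 2·0.59, so 0.862 = (0.63 + ρ_L + 1.18) / 3.180.
ρ_L = 0.862·3.180 − 0.63 − 1.18 = 0.931.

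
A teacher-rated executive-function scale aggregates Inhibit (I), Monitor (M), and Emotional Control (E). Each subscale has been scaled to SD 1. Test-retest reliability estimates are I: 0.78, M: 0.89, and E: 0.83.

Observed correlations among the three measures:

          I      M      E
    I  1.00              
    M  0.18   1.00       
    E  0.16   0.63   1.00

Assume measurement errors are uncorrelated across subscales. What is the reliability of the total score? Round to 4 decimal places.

Var(I+M+E) = 3 + 2·[0.18 + 0.16 + 0.63] = 3 + 1.94 = 4.94.
Because errors are independent across components, Cov(Tᵢ,Tⱼ) = Cov(Xᵢ,Xⱼ); the off-diagonal part of the true-score variance is the same as above.
True-score variance = [0.78 + 0.89 + 0.83] + 1.94 = 2.5 + 1.94 = 4.44.
Reliability = 4.44 / 4.94 = 0.8988.

0.8988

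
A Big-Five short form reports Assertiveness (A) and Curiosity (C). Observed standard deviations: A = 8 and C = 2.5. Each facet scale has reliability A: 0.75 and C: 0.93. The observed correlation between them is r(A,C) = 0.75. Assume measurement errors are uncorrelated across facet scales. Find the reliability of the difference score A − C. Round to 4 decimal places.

0.5916

Var(A−C) = 8² + 2.5² − 2·8·2.5·0.75 = 70.25 − 30 = 40.25.
With uncorrelated errors the cross-covariances are all true-score covariance, so they carry over unchanged; only the diagonal terms shrink to ρᵢσᵢ².
True-score variance = [8²·0.75 + 2.5²·0.93] − 30 = 53.8125 − 30 = 23.8125.
Reliability = 23.8125 / 40.25 = 0.5916.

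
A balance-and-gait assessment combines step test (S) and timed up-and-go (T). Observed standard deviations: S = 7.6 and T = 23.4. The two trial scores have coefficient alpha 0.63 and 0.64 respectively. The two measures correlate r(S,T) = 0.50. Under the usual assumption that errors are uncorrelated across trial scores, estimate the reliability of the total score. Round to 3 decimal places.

0.721

Var(S+T) = 7.6² + 23.4² + 2·[7.6·23.4·0.50] = 605.32 + 177.84 = 783.16.
Because errors are independent across components, Cov(Tᵢ,Tⱼ) = Cov(Xᵢ,Xⱼ); the off-diagonal part of the true-score variance is the same as above.
True-score variance = [7.6²·0.63 + 23.4²·0.64] + 177.84 = 386.827 + 177.84 = 564.667.
Reliability = 564.667 / 783.16 = 0.721.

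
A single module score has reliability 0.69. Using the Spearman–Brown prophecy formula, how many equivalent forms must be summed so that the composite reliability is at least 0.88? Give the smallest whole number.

k ≥ ρ*(1−ρ₁)/(ρ₁(1−ρ*)) = 0.88·0.31 / (0.69·0.12) = 3.295.
Smallest integer k = 4.

4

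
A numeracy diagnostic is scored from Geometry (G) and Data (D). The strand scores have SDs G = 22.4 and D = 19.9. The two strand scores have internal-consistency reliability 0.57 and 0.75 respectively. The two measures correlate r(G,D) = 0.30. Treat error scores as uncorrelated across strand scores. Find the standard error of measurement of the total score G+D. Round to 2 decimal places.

Var(total) = 897.77 + 267.456 = 1165.23.
True-score variance = 583.011 + 267.456 = 850.467, so reliability = 0.7299.
Error variance = 1165.23 − 850.467 = 314.759; SEM = √314.759 = 17.74.

17.74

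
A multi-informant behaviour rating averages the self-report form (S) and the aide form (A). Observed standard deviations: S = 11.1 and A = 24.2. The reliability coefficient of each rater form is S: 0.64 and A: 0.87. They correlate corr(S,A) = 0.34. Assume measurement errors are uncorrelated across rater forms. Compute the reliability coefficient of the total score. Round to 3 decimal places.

0.865

Var(S+A) = 11.1² + 24.2² + 2·[11.1·24.2·0.34] = 708.85 + 182.662 = 891.512.
With uncorrelated errors the cross-covariances are all true-score covariance, so they carry over unchanged; only the diagonal terms shrink to ρᵢσᵢ².
True-score variance = [11.1²·0.64 + 24.2²·0.87] + 182.662 = 588.361 + 182.662 = 771.023.
Reliability = 771.023 / 891.512 = 0.865.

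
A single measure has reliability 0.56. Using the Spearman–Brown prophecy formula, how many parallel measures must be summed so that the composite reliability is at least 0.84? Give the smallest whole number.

k ≥ ρ*(1−ρ₁)/(ρ₁(1−ρ*)) = 0.84·0.44 / (0.56·0.16) = 4.125.
Smallest integer k = 5.

5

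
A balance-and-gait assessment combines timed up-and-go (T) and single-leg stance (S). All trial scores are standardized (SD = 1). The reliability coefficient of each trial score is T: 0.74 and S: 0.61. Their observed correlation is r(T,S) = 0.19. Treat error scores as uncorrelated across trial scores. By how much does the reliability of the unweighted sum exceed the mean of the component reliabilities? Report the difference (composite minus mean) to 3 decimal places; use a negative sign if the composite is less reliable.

Var(sum) = 2 + 0.38 = 2.38; true-score variance = 1.35 + 0.38 = 1.73; composite reliability = 0.7269.
Mean component reliability = 0.6750.
Difference = 0.7269 − 0.6750 = 0.052.

0.052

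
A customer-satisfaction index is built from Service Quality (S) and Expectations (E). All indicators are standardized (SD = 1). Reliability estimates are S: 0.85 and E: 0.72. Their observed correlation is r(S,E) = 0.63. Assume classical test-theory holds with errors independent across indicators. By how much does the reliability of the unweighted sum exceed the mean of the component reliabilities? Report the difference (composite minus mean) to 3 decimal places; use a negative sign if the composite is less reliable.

Var(sum) = 2 + 1.26 = 3.26; true-score variance = 1.57 + 1.26 = 2.83; composite reliability = 0.8681.
Mean component reliability = 0.7850.
Difference = 0.8681 − 0.7850 = 0.083.

0.083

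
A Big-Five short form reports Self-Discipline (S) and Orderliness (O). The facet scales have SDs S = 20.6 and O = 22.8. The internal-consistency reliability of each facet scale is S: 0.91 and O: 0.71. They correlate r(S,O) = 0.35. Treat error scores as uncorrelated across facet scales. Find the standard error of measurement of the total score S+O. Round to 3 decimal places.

13.746

Var(total) = 944.2 + 328.776 = 1272.98.
True-score variance = 755.254 + 328.776 = 1084.03, so reliability = 0.8516.
Error variance = 1272.98 − 1084.03 = 188.946; SEM = √188.946 = 13.746.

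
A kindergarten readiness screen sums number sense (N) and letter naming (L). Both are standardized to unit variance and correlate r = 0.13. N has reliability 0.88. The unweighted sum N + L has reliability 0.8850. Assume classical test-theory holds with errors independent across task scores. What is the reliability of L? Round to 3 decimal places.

0.860

Var(N+L) = 2 + 2·0.13 = 2.260.
True-score variance = ρ_N + ρ_L + 2·0.13, so 0.8850 = (0.88 + ρ_L + 0.26) / 2.260.
ρ_L = 0.8850·2.260 − 0.88 − 0.26 = 0.860.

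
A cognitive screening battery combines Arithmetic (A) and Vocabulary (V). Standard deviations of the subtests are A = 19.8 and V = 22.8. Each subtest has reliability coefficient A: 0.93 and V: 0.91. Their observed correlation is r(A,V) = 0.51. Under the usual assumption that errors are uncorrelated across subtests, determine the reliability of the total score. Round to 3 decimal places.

Var(A+V) = 19.8² + 22.8² + 2·[19.8·22.8·0.51] = 911.88 + 460.469 = 1372.35.
Because errors are independent across components, Cov(Tᵢ,Tⱼ) = Cov(Xᵢ,Xⱼ); the off-diagonal part of the true-score variance is the same as above.
True-score variance = [19.8²·0.93 + 22.8²·0.91] + 460.469 = 837.652 + 460.469 = 1298.12.
Reliability = 1298.12 / 1372.35 = 0.946.

0.946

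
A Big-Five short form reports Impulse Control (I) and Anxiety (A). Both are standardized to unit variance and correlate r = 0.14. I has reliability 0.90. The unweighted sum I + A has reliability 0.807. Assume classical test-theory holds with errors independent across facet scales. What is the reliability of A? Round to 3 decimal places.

0.660

Var(I+A) = 2 + 2·0.14 = 2.280.
True-score variance = ρ_I + ρ_A + 2·0.14, so 0.807 = (0.90 + ρ_A + 0.28) / 2.280.
ρ_A = 0.807·2.280 − 0.90 − 0.28 = 0.660.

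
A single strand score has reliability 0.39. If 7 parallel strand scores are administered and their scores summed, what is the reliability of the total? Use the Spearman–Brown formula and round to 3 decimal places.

ρ_k = kρ / (1 + (k−1)ρ) = 7·0.39 / (1 + 6·0.39) = 2.730 / 3.340 = 0.817.

0.817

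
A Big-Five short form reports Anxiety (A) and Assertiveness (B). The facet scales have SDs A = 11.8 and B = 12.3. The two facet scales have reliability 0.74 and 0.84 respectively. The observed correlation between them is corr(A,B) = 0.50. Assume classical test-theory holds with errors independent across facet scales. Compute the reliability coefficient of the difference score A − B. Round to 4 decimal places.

Var(A−B) = 11.8² + 12.3² − 2·11.8·12.3·0.50 = 290.53 − 145.14 = 145.39.
With uncorrelated errors the cross-covariances are all true-score covariance, so they carry over unchanged; only the diagonal terms shrink to ρᵢσᵢ².
True-score variance = [11.8²·0.74 + 12.3²·0.84] − 145.14 = 230.121 − 145.14 = 84.9812.
Reliability = 84.9812 / 145.39 = 0.5845.

0.5845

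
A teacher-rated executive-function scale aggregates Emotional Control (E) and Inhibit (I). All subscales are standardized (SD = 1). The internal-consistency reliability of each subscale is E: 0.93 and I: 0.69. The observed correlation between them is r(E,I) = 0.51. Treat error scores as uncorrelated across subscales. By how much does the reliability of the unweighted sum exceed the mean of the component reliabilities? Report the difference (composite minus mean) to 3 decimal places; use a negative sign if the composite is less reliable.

Var(sum) = 2 + 1.02 = 3.02; true-score variance = 1.62 + 1.02 = 2.64; composite reliability = 0.8742.
Mean component reliability = 0.8100.
Difference = 0.8742 − 0.8100 = 0.064.

0.064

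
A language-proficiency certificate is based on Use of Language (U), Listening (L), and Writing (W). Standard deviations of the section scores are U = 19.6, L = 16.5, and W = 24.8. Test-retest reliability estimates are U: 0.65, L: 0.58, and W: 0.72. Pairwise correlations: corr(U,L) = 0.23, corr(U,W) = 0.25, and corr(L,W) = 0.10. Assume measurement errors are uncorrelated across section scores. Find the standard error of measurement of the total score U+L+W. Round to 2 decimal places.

Var(total) = 1271.45 + 473.644 = 1745.09.
True-score variance = 850.438 + 473.644 = 1324.08, so reliability = 0.7587.
Error variance = 1745.09 − 1324.08 = 421.012; SEM = √421.012 = 20.52.

20.52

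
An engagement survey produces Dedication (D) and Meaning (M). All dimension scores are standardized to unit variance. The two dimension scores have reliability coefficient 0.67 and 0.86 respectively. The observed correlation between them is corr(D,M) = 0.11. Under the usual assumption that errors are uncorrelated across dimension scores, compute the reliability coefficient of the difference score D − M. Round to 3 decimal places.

Var(D−M) = 1 + 1 − 2·0.11 = 2 − 0.22 = 1.78.
With uncorrelated errors the cross-covariances are all true-score covariance, so they carry over unchanged; only the diagonal terms shrink to ρᵢσᵢ².
True-score variance = [0.67 + 0.86] − 0.22 = 1.53 − 0.22 = 1.31.
Reliability = 1.31 / 1.78 = 0.736.

0.736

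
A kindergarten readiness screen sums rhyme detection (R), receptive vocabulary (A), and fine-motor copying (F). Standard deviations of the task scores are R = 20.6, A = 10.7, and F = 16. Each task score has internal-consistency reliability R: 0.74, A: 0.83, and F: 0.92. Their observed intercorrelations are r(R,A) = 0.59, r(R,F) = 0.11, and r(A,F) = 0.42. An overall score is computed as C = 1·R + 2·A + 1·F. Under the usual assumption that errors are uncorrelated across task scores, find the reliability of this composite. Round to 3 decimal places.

0.897

Var(C) = 20.6² + 2²·10.7² + 16² + 2·[2·20.6·10.7·0.59 + 20.6·16·0.11 + 2·10.7·16·0.42] = 1138.32 + 880.319 = 2018.64.
Under uncorrelated errors the observed covariances equal the true-score covariances, so only the own-variance terms attenuate.
True-score variance = [20.6²·0.74 + 2²·10.7²·0.83 + 16²·0.92] + 880.319 = 929.653 + 880.319 = 1809.97.
Reliability = 1809.97 / 2018.64 = 0.897.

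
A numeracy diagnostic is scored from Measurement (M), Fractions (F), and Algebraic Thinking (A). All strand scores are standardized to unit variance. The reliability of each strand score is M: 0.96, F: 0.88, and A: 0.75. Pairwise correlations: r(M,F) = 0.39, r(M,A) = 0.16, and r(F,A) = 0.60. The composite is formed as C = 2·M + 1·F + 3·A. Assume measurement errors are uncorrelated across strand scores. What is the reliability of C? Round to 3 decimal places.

0.880

Var(C) = 2² + 1 + 3² + 2·[2·0.39 + 6·0.16 + 3·0.60] = 14 + 7.08 = 21.08.
Because errors are independent across components, Cov(Tᵢ,Tⱼ) = Cov(Xᵢ,Xⱼ); the off-diagonal part of the true-score variance is the same as above.
True-score variance = [2²·0.96 + 0.88 + 3²·0.75] + 7.08 = 11.47 + 7.08 = 18.55.
Reliability = 18.55 / 21.08 = 0.880.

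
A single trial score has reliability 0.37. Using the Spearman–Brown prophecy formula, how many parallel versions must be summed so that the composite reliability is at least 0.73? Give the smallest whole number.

k ≥ ρ*(1−ρ₁)/(ρ₁(1−ρ*)) = 0.73·0.63 / (0.37·0.27) = 4.604.
Smallest integer k = 5.

5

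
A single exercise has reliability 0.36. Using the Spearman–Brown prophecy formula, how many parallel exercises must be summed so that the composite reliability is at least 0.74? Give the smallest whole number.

k ≥ ρ*(1−ρ₁)/(ρ₁(1−ρ*)) = 0.74·0.64 / (0.36·0.26) = 5.060.
Smallest integer k = 6.

6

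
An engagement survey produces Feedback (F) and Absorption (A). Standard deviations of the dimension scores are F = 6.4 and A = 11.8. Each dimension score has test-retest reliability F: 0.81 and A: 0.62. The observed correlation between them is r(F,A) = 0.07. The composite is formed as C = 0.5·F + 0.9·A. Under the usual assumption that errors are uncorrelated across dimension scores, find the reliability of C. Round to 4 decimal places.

0.6494

Var(C) = 0.5²·6.4² + 0.9²·11.8² + 2·[0.45·6.4·11.8·0.07] = 123.024 + 4.75776 = 127.782.
With uncorrelated errors the cross-covariances are all true-score covariance, so they carry over unchanged; only the diagonal terms shrink to ρᵢσᵢ².
True-score variance = [0.5²·6.4²·0.81 + 0.9²·11.8²·0.62] + 4.75776 = 78.2207 + 4.75776 = 82.9785.
Reliability = 82.9785 / 127.782 = 0.6494.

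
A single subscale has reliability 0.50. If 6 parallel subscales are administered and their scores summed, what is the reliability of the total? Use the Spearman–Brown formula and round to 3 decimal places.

0.857

ρ_k = kρ / (1 + (k−1)ρ) = 6·0.50 / (1 + 5·0.50) = 3.000 / 3.500 = 0.857.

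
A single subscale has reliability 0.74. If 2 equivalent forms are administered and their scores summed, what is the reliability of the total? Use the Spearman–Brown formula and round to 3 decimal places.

0.851

ρ_k = kρ / (1 + (k−1)ρ) = 2·0.74 / (1 + 1·0.74) = 1.480 / 1.740 = 0.851.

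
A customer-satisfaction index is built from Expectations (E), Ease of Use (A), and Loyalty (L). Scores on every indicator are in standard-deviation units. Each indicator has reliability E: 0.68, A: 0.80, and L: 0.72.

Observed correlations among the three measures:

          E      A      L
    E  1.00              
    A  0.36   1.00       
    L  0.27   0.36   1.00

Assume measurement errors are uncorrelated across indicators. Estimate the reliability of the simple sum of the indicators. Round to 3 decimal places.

0.839

Var(E+A+L) = 3 + 2·[0.36 + 0.27 + 0.36] = 3 + 1.98 = 4.98.
With uncorrelated errors the cross-covariances are all true-score covariance, so they carry over unchanged; only the diagonal terms shrink to ρᵢσᵢ².
True-score variance = [0.68 + 0.80 + 0.72] + 1.98 = 2.2 + 1.98 = 4.18.
Reliability = 4.18 / 4.98 = 0.839.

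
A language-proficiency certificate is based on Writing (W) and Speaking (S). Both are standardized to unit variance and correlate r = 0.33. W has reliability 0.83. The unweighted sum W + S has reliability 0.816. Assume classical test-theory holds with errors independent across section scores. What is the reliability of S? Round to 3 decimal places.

0.681

Var(W+S) = 2 + 2·0.33 = 2.660.
True-score variance = ρ_W + ρ_S + 2·0.33, so 0.816 = (0.83 + ρ_S + 0.66) / 2.660.
ρ_S = 0.816·2.660 − 0.83 − 0.66 = 0.681.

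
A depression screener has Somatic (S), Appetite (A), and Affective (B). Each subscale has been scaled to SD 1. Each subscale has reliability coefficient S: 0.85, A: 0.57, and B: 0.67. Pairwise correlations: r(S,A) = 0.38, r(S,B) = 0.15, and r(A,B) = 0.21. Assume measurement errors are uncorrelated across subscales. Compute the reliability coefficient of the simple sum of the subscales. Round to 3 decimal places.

0.797

Var(S+A+B) = 3 + 2·[0.38 + 0.15 + 0.21] = 3 + 1.48 = 4.48.
Because errors are independent across components, Cov(Tᵢ,Tⱼ) = Cov(Xᵢ,Xⱼ); the off-diagonal part of the true-score variance is the same as above.
True-score variance = [0.85 + 0.57 + 0.67] + 1.48 = 2.09 + 1.48 = 3.57.
Reliability = 3.57 / 4.48 = 0.797.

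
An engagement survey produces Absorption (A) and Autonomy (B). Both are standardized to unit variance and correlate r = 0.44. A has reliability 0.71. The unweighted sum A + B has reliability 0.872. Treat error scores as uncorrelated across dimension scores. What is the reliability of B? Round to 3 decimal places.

0.921

Var(A+B) = 2 + 2·0.44 = 2.880.
True-score variance = ρ_A + ρ_B + 2·0.44, so 0.872 = (0.71 + ρ_B + 0.88) / 2.880.
ρ_B = 0.872·2.880 − 0.71 − 0.88 = 0.921.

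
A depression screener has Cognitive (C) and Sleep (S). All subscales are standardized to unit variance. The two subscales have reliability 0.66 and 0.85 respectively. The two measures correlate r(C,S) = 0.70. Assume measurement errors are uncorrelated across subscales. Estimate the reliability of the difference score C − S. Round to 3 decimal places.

Var(C−S) = 1 + 1 − 2·0.70 = 2 − 1.4 = 0.6.
Under uncorrelated errors the observed covariances equal the true-score covariances, so only the own-variance terms attenuate.
True-score variance = [0.66 + 0.85] − 1.4 = 1.51 − 1.4 = 0.11.
Reliability = 0.11 / 0.6 = 0.183.

0.183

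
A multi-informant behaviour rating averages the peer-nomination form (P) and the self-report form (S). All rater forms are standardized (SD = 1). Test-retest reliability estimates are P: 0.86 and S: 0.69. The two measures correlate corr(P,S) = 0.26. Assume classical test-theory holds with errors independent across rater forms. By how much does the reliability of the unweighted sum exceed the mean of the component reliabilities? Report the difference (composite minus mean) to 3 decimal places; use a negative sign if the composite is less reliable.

0.046

Var(sum) = 2 + 0.52 = 2.52; true-score variance = 1.55 + 0.52 = 2.07; composite reliability = 0.8214.
Mean component reliability = 0.7750.
Difference = 0.8214 − 0.7750 = 0.046.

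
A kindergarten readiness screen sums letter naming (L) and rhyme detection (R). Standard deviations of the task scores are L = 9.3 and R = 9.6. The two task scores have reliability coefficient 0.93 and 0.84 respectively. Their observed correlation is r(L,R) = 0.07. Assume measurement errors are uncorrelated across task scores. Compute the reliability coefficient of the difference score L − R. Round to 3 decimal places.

Var(L−R) = 9.3² + 9.6² − 2·9.3·9.6·0.07 = 178.65 − 12.4992 = 166.151.
With uncorrelated errors the cross-covariances are all true-score covariance, so they carry over unchanged; only the diagonal terms shrink to ρᵢσᵢ².
True-score variance = [9.3²·0.93 + 9.6²·0.84] − 12.4992 = 157.85 − 12.4992 = 145.351.
Reliability = 145.351 / 166.151 = 0.875.

0.875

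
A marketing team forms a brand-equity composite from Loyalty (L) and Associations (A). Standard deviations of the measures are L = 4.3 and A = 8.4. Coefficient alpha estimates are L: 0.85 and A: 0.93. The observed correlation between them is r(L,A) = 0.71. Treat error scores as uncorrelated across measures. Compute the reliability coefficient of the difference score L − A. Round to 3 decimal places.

0.796

Var(L−A) = 4.3² + 8.4² − 2·4.3·8.4·0.71 = 89.05 − 51.2904 = 37.7596.
With uncorrelated errors the cross-covariances are all true-score covariance, so they carry over unchanged; only the diagonal terms shrink to ρᵢσᵢ².
True-score variance = [4.3²·0.85 + 8.4²·0.93] − 51.2904 = 81.3373 − 51.2904 = 30.0469.
Reliability = 30.0469 / 37.7596 = 0.796.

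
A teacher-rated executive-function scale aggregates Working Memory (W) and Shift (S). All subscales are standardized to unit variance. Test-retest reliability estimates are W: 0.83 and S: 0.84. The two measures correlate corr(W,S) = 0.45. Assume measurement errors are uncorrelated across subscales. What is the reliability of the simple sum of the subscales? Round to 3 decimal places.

Var(W+S) = 2 + 2·[0.45] = 2 + 0.9 = 2.9.
Because errors are independent across components, Cov(Tᵢ,Tⱼ) = Cov(Xᵢ,Xⱼ); the off-diagonal part of the true-score variance is the same as above.
True-score variance = [0.83 + 0.84] + 0.9 = 1.67 + 0.9 = 2.57.
Reliability = 2.57 / 2.9 = 0.886.

0.886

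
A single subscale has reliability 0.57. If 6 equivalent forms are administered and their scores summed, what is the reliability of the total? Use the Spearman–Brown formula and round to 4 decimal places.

ρ_k = kρ / (1 + (k−1)ρ) = 6·0.57 / (1 + 5·0.57) = 3.420 / 3.850 = 0.8883.

0.8883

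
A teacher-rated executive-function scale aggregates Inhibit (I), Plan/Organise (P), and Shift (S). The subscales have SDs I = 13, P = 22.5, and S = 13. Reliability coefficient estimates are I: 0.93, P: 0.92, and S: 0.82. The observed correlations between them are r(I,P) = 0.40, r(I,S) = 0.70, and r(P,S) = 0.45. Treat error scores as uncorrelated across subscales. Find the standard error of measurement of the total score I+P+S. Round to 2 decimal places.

9.10

Var(total) = 844.25 + 733.85 = 1578.1.
True-score variance = 761.5 + 733.85 = 1495.35, so reliability = 0.9476.
Error variance = 1578.1 − 1495.35 = 82.75; SEM = √82.75 = 9.10.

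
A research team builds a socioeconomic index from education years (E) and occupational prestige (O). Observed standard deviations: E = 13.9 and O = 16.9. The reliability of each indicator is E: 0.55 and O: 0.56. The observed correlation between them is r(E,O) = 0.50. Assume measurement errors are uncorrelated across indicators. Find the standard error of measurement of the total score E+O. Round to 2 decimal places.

14.58

Var(total) = 478.82 + 234.91 = 713.73.
True-score variance = 266.207 + 234.91 = 501.117, so reliability = 0.7021.
Error variance = 713.73 − 501.117 = 212.613; SEM = √212.613 = 14.58.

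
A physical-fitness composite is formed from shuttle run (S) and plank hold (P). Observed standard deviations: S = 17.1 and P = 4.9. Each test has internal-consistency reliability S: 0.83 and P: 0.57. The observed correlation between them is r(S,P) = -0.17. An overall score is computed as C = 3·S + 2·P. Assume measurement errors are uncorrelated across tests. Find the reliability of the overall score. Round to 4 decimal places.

Var(C) = 3²·17.1² + 2²·4.9² + 2·[6·17.1·4.9·(-0.17)] = 2727.73 − 170.932 = 2556.8.
Because errors are independent across components, Cov(Tᵢ,Tⱼ) = Cov(Xᵢ,Xⱼ); the off-diagonal part of the true-score variance is the same as above.
True-score variance = [3²·17.1²·0.83 + 2²·4.9²·0.57] − 170.932 = 2239.05 − 170.932 = 2068.11.
Reliability = 2068.11 / 2556.8 = 0.8089.

0.8089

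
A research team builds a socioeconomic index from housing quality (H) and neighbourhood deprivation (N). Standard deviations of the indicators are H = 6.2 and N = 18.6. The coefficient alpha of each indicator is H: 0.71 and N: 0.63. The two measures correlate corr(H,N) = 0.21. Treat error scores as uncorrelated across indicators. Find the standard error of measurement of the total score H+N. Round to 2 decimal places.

11.80

Var(total) = 384.4 + 48.4344 = 432.834.
True-score variance = 245.247 + 48.4344 = 293.682, so reliability = 0.6785.
Error variance = 432.834 − 293.682 = 139.153; SEM = √139.153 = 11.80.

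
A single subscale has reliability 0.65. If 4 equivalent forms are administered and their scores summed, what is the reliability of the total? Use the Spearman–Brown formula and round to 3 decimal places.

ρ_k = kρ / (1 + (k−1)ρ) = 4·0.65 / (1 + 3·0.65) = 2.600 / 2.950 = 0.881.

0.881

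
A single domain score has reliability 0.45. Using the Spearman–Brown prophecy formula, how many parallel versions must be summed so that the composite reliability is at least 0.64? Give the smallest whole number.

3

k ≥ ρ*(1−ρ₁)/(ρ₁(1−ρ*)) = 0.64·0.55 / (0.45·0.36) = 2.173.
Smallest integer k = 3.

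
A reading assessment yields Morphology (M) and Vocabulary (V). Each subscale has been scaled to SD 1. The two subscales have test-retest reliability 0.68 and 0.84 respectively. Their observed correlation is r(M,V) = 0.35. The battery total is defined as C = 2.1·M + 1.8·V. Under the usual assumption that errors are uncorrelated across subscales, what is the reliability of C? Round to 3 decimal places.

Var(C) = 2.1² + 1.8² + 2·[3.78·0.35] = 7.65 + 2.646 = 10.296.
Under uncorrelated errors the observed covariances equal the true-score covariances, so only the own-variance terms attenuate.
True-score variance = [2.1²·0.68 + 1.8²·0.84] + 2.646 = 5.7204 + 2.646 = 8.3664.
Reliability = 8.3664 / 10.296 = 0.813.

0.813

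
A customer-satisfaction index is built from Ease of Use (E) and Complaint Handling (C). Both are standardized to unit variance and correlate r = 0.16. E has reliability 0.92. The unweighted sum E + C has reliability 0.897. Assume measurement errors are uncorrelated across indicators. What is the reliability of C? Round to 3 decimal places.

0.841

Var(E+C) = 2 + 2·0.16 = 2.320.
True-score variance = ρ_E + ρ_C + 2·0.16, so 0.897 = (0.92 + ρ_C + 0.32) / 2.320.
ρ_C = 0.897·2.320 − 0.92 − 0.32 = 0.841.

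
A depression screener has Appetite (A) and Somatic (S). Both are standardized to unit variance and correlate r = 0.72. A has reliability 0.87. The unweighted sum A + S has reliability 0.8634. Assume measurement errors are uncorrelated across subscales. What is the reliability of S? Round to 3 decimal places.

Var(A+S) = 2 + 2·0.72 = 3.440.
True-score variance = ρ_A + ρ_S + 2·0.72, so 0.8634 = (0.87 + ρ_S + 1.44) / 3.440.
ρ_S = 0.8634·3.440 − 0.87 − 1.44 = 0.660.

0.660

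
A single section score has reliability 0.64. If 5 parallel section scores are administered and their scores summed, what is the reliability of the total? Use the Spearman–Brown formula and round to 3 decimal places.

0.899

ρ_k = kρ / (1 + (k−1)ρ) = 5·0.64 / (1 + 4·0.64) = 3.200 / 3.560 = 0.899.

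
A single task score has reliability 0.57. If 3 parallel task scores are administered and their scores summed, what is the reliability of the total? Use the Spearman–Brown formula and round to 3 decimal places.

0.799

ρ_k = kρ / (1 + (k−1)ρ) = 3·0.57 / (1 + 2·0.57) = 1.710 / 2.140 = 0.799.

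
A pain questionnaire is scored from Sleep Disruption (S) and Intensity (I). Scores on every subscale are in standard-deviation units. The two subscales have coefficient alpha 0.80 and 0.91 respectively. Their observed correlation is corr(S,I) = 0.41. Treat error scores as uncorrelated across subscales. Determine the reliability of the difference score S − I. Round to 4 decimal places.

Var(S−I) = 1 + 1 − 2·0.41 = 2 − 0.82 = 1.18.
With uncorrelated errors the cross-covariances are all true-score covariance, so they carry over unchanged; only the diagonal terms shrink to ρᵢσᵢ².
True-score variance = [0.80 + 0.91] − 0.82 = 1.71 − 0.82 = 0.89.
Reliability = 0.89 / 1.18 = 0.7542.

0.7542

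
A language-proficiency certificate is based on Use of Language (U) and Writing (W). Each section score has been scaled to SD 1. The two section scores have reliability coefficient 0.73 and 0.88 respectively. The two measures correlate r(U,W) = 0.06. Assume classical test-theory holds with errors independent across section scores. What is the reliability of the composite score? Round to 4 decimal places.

Var(U+W) = 2 + 2·[0.06] = 2 + 0.12 = 2.12.
Under uncorrelated errors the observed covariances equal the true-score covariances, so only the own-variance terms attenuate.
True-score variance = [0.73 + 0.88] + 0.12 = 1.61 + 0.12 = 1.73.
Reliability = 1.73 / 2.12 = 0.8160.

0.8160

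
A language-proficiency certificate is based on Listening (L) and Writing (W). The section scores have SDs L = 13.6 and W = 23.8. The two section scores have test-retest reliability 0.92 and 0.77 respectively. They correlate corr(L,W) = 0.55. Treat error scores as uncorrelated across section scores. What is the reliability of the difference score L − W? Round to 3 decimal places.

Var(L−W) = 13.6² + 23.8² − 2·13.6·23.8·0.55 = 751.4 − 356.048 = 395.352.
With uncorrelated errors the cross-covariances are all true-score covariance, so they carry over unchanged; only the diagonal terms shrink to ρᵢσᵢ².
True-score variance = [13.6²·0.92 + 23.8²·0.77] − 356.048 = 606.322 − 356.048 = 250.274.
Reliability = 250.274 / 395.352 = 0.633.

0.633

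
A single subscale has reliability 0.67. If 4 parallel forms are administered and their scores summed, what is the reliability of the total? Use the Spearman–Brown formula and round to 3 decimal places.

ρ_k = kρ / (1 + (k−1)ρ) = 4·0.67 / (1 + 3·0.67) = 2.680 / 3.010 = 0.890.

0.890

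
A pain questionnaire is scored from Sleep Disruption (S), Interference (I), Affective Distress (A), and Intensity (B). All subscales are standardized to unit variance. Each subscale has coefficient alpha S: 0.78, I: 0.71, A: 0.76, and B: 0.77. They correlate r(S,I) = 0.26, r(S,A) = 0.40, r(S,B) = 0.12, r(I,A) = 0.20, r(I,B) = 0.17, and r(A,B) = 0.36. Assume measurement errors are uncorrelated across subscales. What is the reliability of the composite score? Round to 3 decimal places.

Var(S+I+A+B) = 4 + 2·[0.26 + 0.40 + 0.12 + 0.20 + 0.17 + 0.36] = 4 + 3.02 = 7.02.
Because errors are independent across components, Cov(Tᵢ,Tⱼ) = Cov(Xᵢ,Xⱼ); the off-diagonal part of the true-score variance is the same as above.
True-score variance = [0.78 + 0.71 + 0.76 + 0.77] + 3.02 = 3.02 + 3.02 = 6.04.
Reliability = 6.04 / 7.02 = 0.860.

0.860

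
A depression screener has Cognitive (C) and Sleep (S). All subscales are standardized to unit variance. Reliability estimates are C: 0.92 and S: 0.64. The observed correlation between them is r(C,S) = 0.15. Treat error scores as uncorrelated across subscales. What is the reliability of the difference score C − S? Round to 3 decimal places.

Var(C−S) = 1 + 1 − 2·0.15 = 2 − 0.3 = 1.7.
Under uncorrelated errors the observed covariances equal the true-score covariances, so only the own-variance terms attenuate.
True-score variance = [0.92 + 0.64] − 0.3 = 1.56 − 0.3 = 1.26.
Reliability = 1.26 / 1.7 = 0.741.

0.741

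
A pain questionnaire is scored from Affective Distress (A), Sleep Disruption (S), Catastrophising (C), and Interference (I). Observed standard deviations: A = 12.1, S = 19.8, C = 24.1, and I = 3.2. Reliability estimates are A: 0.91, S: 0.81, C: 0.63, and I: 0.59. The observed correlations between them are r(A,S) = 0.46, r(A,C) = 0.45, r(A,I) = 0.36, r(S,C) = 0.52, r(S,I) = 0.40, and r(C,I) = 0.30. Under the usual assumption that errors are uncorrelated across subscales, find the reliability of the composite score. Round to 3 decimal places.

Var(A+S+C+I) = 12.1² + 19.8² + 24.1² + 3.2² + 2·[12.1·19.8·0.46 + 12.1·24.1·0.45 + 12.1·3.2·0.36 + 19.8·24.1·0.52 + 19.8·3.2·0.40 + 24.1·3.2·0.30] = 1129.5 + 1103.97 = 2233.47.
With uncorrelated errors the cross-covariances are all true-score covariance, so they carry over unchanged; only the diagonal terms shrink to ρᵢσᵢ².
True-score variance = [12.1²·0.91 + 19.8²·0.81 + 24.1²·0.63 + 3.2²·0.59] + 1103.97 = 822.737 + 1103.97 = 1926.71.
Reliability = 1926.71 / 2233.47 = 0.863.

0.863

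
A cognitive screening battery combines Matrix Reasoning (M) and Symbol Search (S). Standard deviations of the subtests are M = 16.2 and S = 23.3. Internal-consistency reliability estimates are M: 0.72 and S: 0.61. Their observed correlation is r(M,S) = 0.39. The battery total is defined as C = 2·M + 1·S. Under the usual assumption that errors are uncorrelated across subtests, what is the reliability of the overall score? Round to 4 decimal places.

0.7682

Var(C) = 2²·16.2² + 23.3² + 2·[2·16.2·23.3·0.39] = 1592.65 + 588.838 = 2181.49.
Because errors are independent across components, Cov(Tᵢ,Tⱼ) = Cov(Xᵢ,Xⱼ); the off-diagonal part of the true-score variance is the same as above.
True-score variance = [2²·16.2²·0.72 + 23.3²·0.61] + 588.838 = 1086.99 + 588.838 = 1675.83.
Reliability = 1675.83 / 2181.49 = 0.7682.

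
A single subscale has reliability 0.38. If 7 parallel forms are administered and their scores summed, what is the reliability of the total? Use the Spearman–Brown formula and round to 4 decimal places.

ρ_k = kρ / (1 + (k−1)ρ) = 7·0.38 / (1 + 6·0.38) = 2.660 / 3.280 = 0.8110.

0.8110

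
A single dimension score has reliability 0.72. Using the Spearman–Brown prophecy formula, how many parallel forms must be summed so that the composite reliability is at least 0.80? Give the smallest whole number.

2

k ≥ ρ*(1−ρ₁)/(ρ₁(1−ρ*)) = 0.80·0.28 / (0.72·0.20) = 1.556.
Smallest integer k = 2.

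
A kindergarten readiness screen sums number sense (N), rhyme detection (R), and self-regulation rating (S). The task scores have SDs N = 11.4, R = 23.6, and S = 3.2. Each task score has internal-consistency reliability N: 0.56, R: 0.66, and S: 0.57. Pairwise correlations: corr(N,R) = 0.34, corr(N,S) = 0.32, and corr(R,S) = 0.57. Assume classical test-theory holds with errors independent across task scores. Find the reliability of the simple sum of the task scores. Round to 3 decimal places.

Var(N+R+S) = 11.4² + 23.6² + 3.2² + 2·[11.4·23.6·0.34 + 11.4·3.2·0.32 + 23.6·3.2·0.57] = 697.16 + 292.387 = 989.547.
Under uncorrelated errors the observed covariances equal the true-score covariances, so only the own-variance terms attenuate.
True-score variance = [11.4²·0.56 + 23.6²·0.66 + 3.2²·0.57] + 292.387 = 446.208 + 292.387 = 738.595.
Reliability = 738.595 / 989.547 = 0.746.

0.746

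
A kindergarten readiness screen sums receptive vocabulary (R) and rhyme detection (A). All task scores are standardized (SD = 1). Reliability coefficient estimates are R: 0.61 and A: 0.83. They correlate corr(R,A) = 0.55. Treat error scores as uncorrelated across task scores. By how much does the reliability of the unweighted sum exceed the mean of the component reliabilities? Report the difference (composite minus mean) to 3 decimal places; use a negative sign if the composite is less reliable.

0.099

Var(sum) = 2 + 1.1 = 3.1; true-score variance = 1.44 + 1.1 = 2.54; composite reliability = 0.8194.
Mean component reliability = 0.7200.
Difference = 0.8194 − 0.7200 = 0.099.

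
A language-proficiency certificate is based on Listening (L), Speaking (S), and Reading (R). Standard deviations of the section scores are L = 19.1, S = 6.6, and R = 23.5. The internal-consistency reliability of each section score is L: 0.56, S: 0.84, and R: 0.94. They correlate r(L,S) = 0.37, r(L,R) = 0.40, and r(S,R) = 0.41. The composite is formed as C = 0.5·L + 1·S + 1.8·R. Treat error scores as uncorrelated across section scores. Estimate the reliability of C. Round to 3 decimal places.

Var(C) = 0.5²·19.1² + 6.6² + 1.8²·23.5² + 2·[0.5·19.1·6.6·0.37 + 0.9·19.1·23.5·0.40 + 1.8·6.6·23.5·0.41] = 1924.05 + 598.742 = 2522.79.
Under uncorrelated errors the observed covariances equal the true-score covariances, so only the own-variance terms attenuate.
True-score variance = [0.5²·19.1²·0.56 + 6.6²·0.84 + 1.8²·23.5²·0.94] + 598.742 = 1769.6 + 598.742 = 2368.34.
Reliability = 2368.34 / 2522.79 = 0.939.

0.939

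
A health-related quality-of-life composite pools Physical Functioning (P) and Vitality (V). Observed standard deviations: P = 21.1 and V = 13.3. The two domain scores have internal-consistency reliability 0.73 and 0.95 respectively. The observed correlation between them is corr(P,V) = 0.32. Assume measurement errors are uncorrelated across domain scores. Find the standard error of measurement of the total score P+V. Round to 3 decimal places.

Var(total) = 622.1 + 179.603 = 801.703.
True-score variance = 493.049 + 179.603 = 672.652, so reliability = 0.8390.
Error variance = 801.703 − 672.652 = 129.051; SEM = √129.051 = 11.360.

11.360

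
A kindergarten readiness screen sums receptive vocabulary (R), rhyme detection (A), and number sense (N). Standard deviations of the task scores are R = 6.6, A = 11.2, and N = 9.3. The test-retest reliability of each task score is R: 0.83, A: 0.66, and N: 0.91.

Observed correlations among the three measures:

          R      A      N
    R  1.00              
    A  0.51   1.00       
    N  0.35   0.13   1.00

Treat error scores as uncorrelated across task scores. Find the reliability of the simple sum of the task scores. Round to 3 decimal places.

Var(R+A+N) = 6.6² + 11.2² + 9.3² + 2·[6.6·11.2·0.51 + 6.6·9.3·0.35 + 11.2·9.3·0.13] = 255.49 + 145.446 = 400.936.
Under uncorrelated errors the observed covariances equal the true-score covariances, so only the own-variance terms attenuate.
True-score variance = [6.6²·0.83 + 11.2²·0.66 + 9.3²·0.91] + 145.446 = 197.651 + 145.446 = 343.097.
Reliability = 343.097 / 400.936 = 0.856.

0.856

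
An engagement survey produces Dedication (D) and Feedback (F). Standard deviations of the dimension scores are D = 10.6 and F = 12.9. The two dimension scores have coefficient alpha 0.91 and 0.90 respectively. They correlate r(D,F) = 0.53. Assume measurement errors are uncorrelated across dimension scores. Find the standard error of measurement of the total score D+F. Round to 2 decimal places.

5.17

Var(total) = 278.77 + 144.944 = 423.714.
True-score variance = 252.017 + 144.944 = 396.961, so reliability = 0.9369.
Error variance = 423.714 − 396.961 = 26.7534; SEM = √26.7534 = 5.17.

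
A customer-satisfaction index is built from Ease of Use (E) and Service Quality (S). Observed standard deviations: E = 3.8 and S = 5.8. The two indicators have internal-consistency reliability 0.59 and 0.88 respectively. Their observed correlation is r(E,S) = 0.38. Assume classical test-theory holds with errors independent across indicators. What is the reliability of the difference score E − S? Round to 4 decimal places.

Var(E−S) = 3.8² + 5.8² − 2·3.8·5.8·0.38 = 48.08 − 16.7504 = 31.3296.
With uncorrelated errors the cross-covariances are all true-score covariance, so they carry over unchanged; only the diagonal terms shrink to ρᵢσᵢ².
True-score variance = [3.8²·0.59 + 5.8²·0.88] − 16.7504 = 38.1228 − 16.7504 = 21.3724.
Reliability = 21.3724 / 31.3296 = 0.6822.

0.6822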